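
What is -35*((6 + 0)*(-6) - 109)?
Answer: 5075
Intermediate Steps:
-35*((6 + 0)*(-6) - 109) = -35*(6*(-6) - 109) = -35*(-36 - 109) = -35*(-145) = 5075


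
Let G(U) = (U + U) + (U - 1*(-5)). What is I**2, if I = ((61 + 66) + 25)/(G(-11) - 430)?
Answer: 5776/52441 ≈ 0.11014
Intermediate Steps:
G(U) = 5 + 3*U (G(U) = 2*U + (U + 5) = 2*U + (5 + U) = 5 + 3*U)
I = -76/229 (I = ((61 + 66) + 25)/((5 + 3*(-11)) - 430) = (127 + 25)/((5 - 33) - 430) = 152/(-28 - 430) = 152/(-458) = 152*(-1/458) = -76/229 ≈ -0.33188)
I**2 = (-76/229)**2 = 5776/52441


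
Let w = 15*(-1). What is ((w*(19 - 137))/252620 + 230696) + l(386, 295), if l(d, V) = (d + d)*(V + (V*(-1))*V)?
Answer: -1685603514191/25262 ≈ -6.6725e+7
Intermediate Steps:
w = -15
l(d, V) = 2*d*(V - V²) (l(d, V) = (2*d)*(V + (-V)*V) = (2*d)*(V - V²) = 2*d*(V - V²))
((w*(19 - 137))/252620 + 230696) + l(386, 295) = (-15*(19 - 137)/252620 + 230696) + 2*295*386*(1 - 1*295) = (-15*(-118)*(1/252620) + 230696) + 2*295*386*(1 - 295) = (1770*(1/252620) + 230696) + 2*295*386*(-294) = (177/25262 + 230696) - 66955560 = 5827842529/25262 - 66955560 = -1685603514191/25262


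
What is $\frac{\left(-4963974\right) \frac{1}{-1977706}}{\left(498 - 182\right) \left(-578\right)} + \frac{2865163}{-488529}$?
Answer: $- \frac{30440241026111435}{5190247697594328} \approx -5.8649$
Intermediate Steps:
$\frac{\left(-4963974\right) \frac{1}{-1977706}}{\left(498 - 182\right) \left(-578\right)} + \frac{2865163}{-488529} = \frac{\left(-4963974\right) \left(- \frac{1}{1977706}\right)}{316 \left(-578\right)} + 2865163 \left(- \frac{1}{488529}\right) = \frac{2481987}{988853 \left(-182648\right)} - \frac{168539}{28737} = \frac{2481987}{988853} \left(- \frac{1}{182648}\right) - \frac{168539}{28737} = - \frac{2481987}{180612022744} - \frac{168539}{28737} = - \frac{30440241026111435}{5190247697594328}$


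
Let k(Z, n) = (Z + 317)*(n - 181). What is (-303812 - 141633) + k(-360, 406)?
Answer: -455120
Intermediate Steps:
k(Z, n) = (-181 + n)*(317 + Z) (k(Z, n) = (317 + Z)*(-181 + n) = (-181 + n)*(317 + Z))
(-303812 - 141633) + k(-360, 406) = (-303812 - 141633) + (-57377 - 181*(-360) + 317*406 - 360*406) = -445445 + (-57377 + 65160 + 128702 - 146160) = -445445 - 9675 = -455120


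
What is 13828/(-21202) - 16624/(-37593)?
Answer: -83686978/398523393 ≈ -0.20999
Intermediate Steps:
13828/(-21202) - 16624/(-37593) = 13828*(-1/21202) - 16624*(-1/37593) = -6914/10601 + 16624/37593 = -83686978/398523393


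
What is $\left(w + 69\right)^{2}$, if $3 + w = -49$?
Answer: $289$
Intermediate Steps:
$w = -52$ ($w = -3 - 49 = -52$)
$\left(w + 69\right)^{2} = \left(-52 + 69\right)^{2} = 17^{2} = 289$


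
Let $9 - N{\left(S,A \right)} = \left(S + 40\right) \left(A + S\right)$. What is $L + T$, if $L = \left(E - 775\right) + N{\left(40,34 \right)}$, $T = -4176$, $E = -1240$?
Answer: $-12102$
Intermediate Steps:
$N{\left(S,A \right)} = 9 - \left(40 + S\right) \left(A + S\right)$ ($N{\left(S,A \right)} = 9 - \left(S + 40\right) \left(A + S\right) = 9 - \left(40 + S\right) \left(A + S\right)$)
$L = -7926$ ($L = \left(-1240 - 775\right) - \left(4551 + 1360\right) = -2015 - 5911 = -7926$)
$L + T = -7926 - 4176 = -12102$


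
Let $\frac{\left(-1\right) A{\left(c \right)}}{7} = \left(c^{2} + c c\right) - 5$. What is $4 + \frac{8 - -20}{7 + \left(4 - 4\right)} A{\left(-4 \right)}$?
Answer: $-752$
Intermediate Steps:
$A{\left(c \right)} = 35 - 14 c^{2}$ ($A{\left(c \right)} = - 7 \left(\left(c^{2} + c c\right) - 5\right) = - 7 \left(\left(c^{2} + c^{2}\right) - 5\right) = - 7 \left(2 c^{2} - 5\right) = - 7 \left(-5 + 2 c^{2}\right) = 35 - 14 c^{2}$)
$4 + \frac{8 - -20}{7 + \left(4 - 4\right)} A{\left(-4 \right)} = 4 + \frac{8 - -20}{7 + \left(4 - 4\right)} \left(35 - 14 \left(-4\right)^{2}\right) = 4 + \frac{8 + 20}{7 + 0} \left(35 - 224\right) = 4 + \frac{28}{7} \left(35 - 224\right) = 4 + 28 \cdot \frac{1}{7} \left(-189\right) = 4 + 4 \left(-189\right) = 4 - 756 = -752$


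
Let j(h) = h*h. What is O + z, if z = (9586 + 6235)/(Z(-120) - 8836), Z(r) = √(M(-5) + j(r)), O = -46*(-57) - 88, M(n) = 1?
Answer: 197665499974/78060495 - 15821*√14401/78060495 ≈ 2532.2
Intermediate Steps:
j(h) = h²
O = 2534 (O = 2622 - 88 = 2534)
Z(r) = √(1 + r²)
z = 15821/(-8836 + √14401) (z = (9586 + 6235)/(√(1 + (-120)²) - 8836) = 15821/(√(1 + 14400) - 8836) = 15821/(√14401 - 8836) = 15821/(-8836 + √14401) ≈ -1.8152)
O + z = 2534 + (-139794356/78060495 - 15821*√14401/78060495) = 197665499974/78060495 - 15821*√14401/78060495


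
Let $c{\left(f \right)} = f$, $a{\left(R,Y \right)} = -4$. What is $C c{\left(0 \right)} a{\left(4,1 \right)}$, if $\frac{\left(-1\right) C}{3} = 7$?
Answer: $0$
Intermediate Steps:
$C = -21$ ($C = \left(-3\right) 7 = -21$)
$C c{\left(0 \right)} a{\left(4,1 \right)} = \left(-21\right) 0 \left(-4\right) = 0 \left(-4\right) = 0$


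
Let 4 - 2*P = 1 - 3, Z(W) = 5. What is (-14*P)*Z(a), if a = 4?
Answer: -210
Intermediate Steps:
P = 3 (P = 2 - (1 - 3)/2 = 2 - ½*(-2) = 2 + 1 = 3)
(-14*P)*Z(a) = -14*3*5 = -42*5 = -210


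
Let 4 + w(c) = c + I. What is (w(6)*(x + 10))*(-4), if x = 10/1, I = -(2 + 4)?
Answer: 320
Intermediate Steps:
I = -6 (I = -1*6 = -6)
w(c) = -10 + c (w(c) = -4 + (c - 6) = -4 + (-6 + c) = -10 + c)
x = 10 (x = 10*1 = 10)
(w(6)*(x + 10))*(-4) = ((-10 + 6)*(10 + 10))*(-4) = -4*20*(-4) = -80*(-4) = 320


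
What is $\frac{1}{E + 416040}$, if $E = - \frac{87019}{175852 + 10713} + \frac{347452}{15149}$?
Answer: $\frac{2826273185}{1175906200018949} \approx 2.4035 \cdot 10^{-6}$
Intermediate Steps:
$E = \frac{63504131549}{2826273185}$ ($E = - \frac{87019}{186565} + 347452 \cdot \frac{1}{15149} = \left(-87019\right) \frac{1}{186565} + \frac{347452}{15149} = - \frac{87019}{186565} + \frac{347452}{15149} = \frac{63504131549}{2826273185} \approx 22.469$)
$\frac{1}{E + 416040} = \frac{1}{\frac{63504131549}{2826273185} + 416040} = \frac{1}{\frac{1175906200018949}{2826273185}} = \frac{2826273185}{1175906200018949}$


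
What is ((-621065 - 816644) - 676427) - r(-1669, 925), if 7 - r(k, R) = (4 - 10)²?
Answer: -2114107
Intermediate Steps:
r(k, R) = -29 (r(k, R) = 7 - (4 - 10)² = 7 - 1*(-6)² = 7 - 1*36 = 7 - 36 = -29)
((-621065 - 816644) - 676427) - r(-1669, 925) = ((-621065 - 816644) - 676427) - 1*(-29) = (-1437709 - 676427) + 29 = -2114136 + 29 = -2114107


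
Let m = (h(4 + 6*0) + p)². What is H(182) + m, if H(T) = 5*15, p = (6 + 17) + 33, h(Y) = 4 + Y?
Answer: 4171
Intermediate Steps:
p = 56 (p = 23 + 33 = 56)
H(T) = 75
m = 4096 (m = ((4 + (4 + 6*0)) + 56)² = ((4 + (4 + 0)) + 56)² = ((4 + 4) + 56)² = (8 + 56)² = 64² = 4096)
H(182) + m = 75 + 4096 = 4171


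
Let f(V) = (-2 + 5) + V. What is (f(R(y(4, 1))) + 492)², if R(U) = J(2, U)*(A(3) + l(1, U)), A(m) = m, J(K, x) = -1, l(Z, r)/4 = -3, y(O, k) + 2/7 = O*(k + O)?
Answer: 254016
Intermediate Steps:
y(O, k) = -2/7 + O*(O + k) (y(O, k) = -2/7 + O*(k + O) = -2/7 + O*(O + k))
l(Z, r) = -12 (l(Z, r) = 4*(-3) = -12)
R(U) = 9 (R(U) = -(3 - 12) = -1*(-9) = 9)
f(V) = 3 + V
(f(R(y(4, 1))) + 492)² = ((3 + 9) + 492)² = (12 + 492)² = 504² = 254016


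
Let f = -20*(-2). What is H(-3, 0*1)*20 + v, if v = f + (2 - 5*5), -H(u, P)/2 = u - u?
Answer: 17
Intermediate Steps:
f = 40
H(u, P) = 0 (H(u, P) = -2*(u - u) = -2*0 = 0)
v = 17 (v = 40 + (2 - 5*5) = 40 + (2 - 25) = 40 - 23 = 17)
H(-3, 0*1)*20 + v = 0*20 + 17 = 0 + 17 = 17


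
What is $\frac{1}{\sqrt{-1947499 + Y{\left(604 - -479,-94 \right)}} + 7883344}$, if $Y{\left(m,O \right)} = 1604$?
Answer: $\frac{1126192}{8878159224033} - \frac{i \sqrt{1945895}}{62147114568231} \approx 1.2685 \cdot 10^{-7} - 2.2446 \cdot 10^{-11} i$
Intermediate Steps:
$\frac{1}{\sqrt{-1947499 + Y{\left(604 - -479,-94 \right)}} + 7883344} = \frac{1}{\sqrt{-1947499 + 1604} + 7883344} = \frac{1}{\sqrt{-1945895} + 7883344} = \frac{1}{i \sqrt{1945895} + 7883344} = \frac{1}{7883344 + i \sqrt{1945895}}$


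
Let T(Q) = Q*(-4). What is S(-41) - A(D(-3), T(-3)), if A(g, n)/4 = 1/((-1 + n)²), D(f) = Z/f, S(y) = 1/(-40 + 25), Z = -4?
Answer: -181/1815 ≈ -0.099725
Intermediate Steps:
S(y) = -1/15 (S(y) = 1/(-15) = -1/15)
T(Q) = -4*Q
D(f) = -4/f
A(g, n) = 4/(-1 + n)² (A(g, n) = 4/((-1 + n)²) = 4/(-1 + n)²)
S(-41) - A(D(-3), T(-3)) = -1/15 - 4/(-1 - 4*(-3))² = -1/15 - 4/(-1 + 12)² = -1/15 - 4/11² = -1/15 - 4/121 = -181/1815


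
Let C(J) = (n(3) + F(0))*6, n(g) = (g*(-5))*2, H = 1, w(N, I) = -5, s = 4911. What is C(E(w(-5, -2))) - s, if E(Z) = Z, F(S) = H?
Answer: -5085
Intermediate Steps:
F(S) = 1
n(g) = -10*g (n(g) = -5*g*2 = -10*g)
C(J) = -174 (C(J) = (-10*3 + 1)*6 = (-30 + 1)*6 = -29*6 = -174)
C(E(w(-5, -2))) - s = -174 - 1*4911 = -174 - 4911 = -5085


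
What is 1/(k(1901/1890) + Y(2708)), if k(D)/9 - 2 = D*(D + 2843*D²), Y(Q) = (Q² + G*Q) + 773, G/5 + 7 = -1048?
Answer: -750141000/5194426017963167 ≈ -1.4441e-7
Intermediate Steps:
G = -5275 (G = -35 + 5*(-1048) = -35 - 5240 = -5275)
Y(Q) = 773 + Q² - 5275*Q (Y(Q) = (Q² - 5275*Q) + 773 = 773 + Q² - 5275*Q)
k(D) = 18 + 9*D*(D + 2843*D²) (k(D) = 18 + 9*(D*(D + 2843*D²)) = 18 + 9*D*(D + 2843*D²))
1/(k(1901/1890) + Y(2708)) = 1/((18 + 9*(1901/1890)² + 25587*(1901/1890)³) + (773 + 2708² - 5275*2708)) = 1/((18 + 9*(1901*(1/1890))² + 25587*(1901*(1/1890))³) + (773 + 7333264 - 14284700)) = 1/((18 + 9*(1901/1890)² + 25587*(1901/1890)³) - 6950663) = 1/((18 + 9*(3613801/3572100) + 25587*(6869835701/6751269000)) - 6950663) = 1/((18 + 3613801/396900 + 19530942897943/750141000) - 6950663) = 1/(19551275519833/750141000 - 6950663) = 1/(-5194426017963167/750141000) = -750141000/5194426017963167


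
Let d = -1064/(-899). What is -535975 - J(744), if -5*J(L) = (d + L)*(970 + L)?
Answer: -252192949/899 ≈ -2.8053e+5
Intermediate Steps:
d = 1064/899 (d = -1064*(-1/899) = 1064/899 ≈ 1.1835)
J(L) = -(970 + L)*(1064/899 + L)/5 (J(L) = -(1064/899 + L)*(970 + L)/5 = -(970 + L)*(1064/899 + L)/5)
-535975 - J(744) = -535975 - (-206416/899 - 873094/4495*744 - ⅕*744²) = -535975 - (-206416/899 - 20954256/145 - ⅕*553536) = -535975 - (-206416/899 - 20954256/145 - 553536/5) = -535975 - 1*(-229648576/899) = -535975 + 229648576/899 = -252192949/899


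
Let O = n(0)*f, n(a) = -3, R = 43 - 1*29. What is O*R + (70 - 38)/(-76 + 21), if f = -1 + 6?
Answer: -11582/55 ≈ -210.58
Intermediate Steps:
R = 14 (R = 43 - 29 = 14)
f = 5
O = -15 (O = -3*5 = -15)
O*R + (70 - 38)/(-76 + 21) = -15*14 + (70 - 38)/(-76 + 21) = -210 + 32/(-55) = -210 + 32*(-1/55) = -210 - 32/55 = -11582/55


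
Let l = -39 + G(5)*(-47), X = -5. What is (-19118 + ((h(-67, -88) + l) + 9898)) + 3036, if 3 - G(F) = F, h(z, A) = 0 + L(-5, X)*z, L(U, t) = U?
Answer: -5794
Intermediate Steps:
h(z, A) = -5*z (h(z, A) = 0 - 5*z = -5*z)
G(F) = 3 - F
l = 55 (l = -39 + (3 - 1*5)*(-47) = -39 + (3 - 5)*(-47) = -39 - 2*(-47) = -39 + 94 = 55)
(-19118 + ((h(-67, -88) + l) + 9898)) + 3036 = (-19118 + ((-5*(-67) + 55) + 9898)) + 3036 = (-19118 + ((335 + 55) + 9898)) + 3036 = (-19118 + (390 + 9898)) + 3036 = (-19118 + 10288) + 3036 = -8830 + 3036 = -5794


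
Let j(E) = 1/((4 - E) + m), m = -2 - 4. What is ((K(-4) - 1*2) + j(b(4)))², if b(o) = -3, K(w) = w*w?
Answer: 225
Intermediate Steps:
K(w) = w²
m = -6
j(E) = 1/(-2 - E) (j(E) = 1/((4 - E) - 6) = 1/(-2 - E))
((K(-4) - 1*2) + j(b(4)))² = (((-4)² - 1*2) - 1/(2 - 3))² = ((16 - 2) - 1/(-1))² = (14 - 1*(-1))² = (14 + 1)² = 15² = 225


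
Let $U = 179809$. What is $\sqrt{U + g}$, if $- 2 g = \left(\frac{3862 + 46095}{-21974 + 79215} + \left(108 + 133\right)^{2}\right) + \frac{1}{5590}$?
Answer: $\frac{\sqrt{15436448812060111466605}}{319977190} \approx 388.29$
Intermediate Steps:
$g = - \frac{18584874489261}{639954380}$ ($g = - \frac{\left(\frac{3862 + 46095}{-21974 + 79215} + \left(108 + 133\right)^{2}\right) + \frac{1}{5590}}{2} = - \frac{\left(\frac{49957}{57241} + 241^{2}\right) + \frac{1}{5590}}{2} = - \frac{\left(49957 \cdot \frac{1}{57241} + 58081\right) + \frac{1}{5590}}{2} = - \frac{\left(\frac{49957}{57241} + 58081\right) + \frac{1}{5590}}{2} = - \frac{\frac{3324664478}{57241} + \frac{1}{5590}}{2} = \left(- \frac{1}{2}\right) \frac{18584874489261}{319977190} = - \frac{18584874489261}{639954380} \approx -29041.0$)
$\sqrt{U + g} = \sqrt{179809 - \frac{18584874489261}{639954380}} = \sqrt{\frac{96484682624159}{639954380}} = \frac{\sqrt{15436448812060111466605}}{319977190}$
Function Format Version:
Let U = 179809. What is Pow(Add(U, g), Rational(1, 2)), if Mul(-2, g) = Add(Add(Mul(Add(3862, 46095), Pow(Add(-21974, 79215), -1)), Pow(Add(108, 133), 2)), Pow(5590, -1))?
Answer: Mul(Rational(1, 319977190), Pow(15436448812060111466605, Rational(1, 2))) ≈ 388.29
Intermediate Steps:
g = Rational(-18584874489261, 639954380) (g = Mul(Rational(-1, 2), Add(Add(Mul(Add(3862, 46095), Pow(Add(-21974, 79215), -1)), Pow(Add(108, 133), 2)), Pow(5590, -1))) = Mul(Rational(-1, 2), Add(Add(Mul(49957, Pow(57241, -1)), Pow(241, 2)), Rational(1, 5590))) = Mul(Rational(-1, 2), Add(Add(Mul(49957, Rational(1, 57241)), 58081), Rational(1, 5590))) = Mul(Rational(-1, 2), Add(Add(Rational(49957, 57241), 58081), Rational(1, 5590))) = Mul(Rational(-1, 2), Add(Rational(3324664478, 57241), Rational(1, 5590))) = Mul(Rational(-1, 2), Rational(18584874489261, 319977190)) = Rational(-18584874489261, 639954380) ≈ -29041.)
Pow(Add(U, g), Rational(1, 2)) = Pow(Add(179809, Rational(-18584874489261, 639954380)), Rational(1, 2)) = Pow(Rational(96484682624159, 639954380), Rational(1, 2)) = Mul(Rational(1, 319977190), Pow(15436448812060111466605, Rational(1, 2)))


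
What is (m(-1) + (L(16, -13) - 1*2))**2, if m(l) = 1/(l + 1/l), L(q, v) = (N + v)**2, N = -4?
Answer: 328329/4 ≈ 82082.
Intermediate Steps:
L(q, v) = (-4 + v)**2
(m(-1) + (L(16, -13) - 1*2))**2 = (-1/(1 + (-1)**2) + ((-4 - 13)**2 - 1*2))**2 = (-1/(1 + 1) + ((-17)**2 - 2))**2 = (-1/2 + (289 - 2))**2 = (-1*1/2 + 287)**2 = (-1/2 + 287)**2 = (573/2)**2 = 328329/4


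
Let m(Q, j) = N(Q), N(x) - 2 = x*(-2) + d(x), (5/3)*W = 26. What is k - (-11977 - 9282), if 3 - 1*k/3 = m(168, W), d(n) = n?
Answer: 21766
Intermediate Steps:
W = 78/5 (W = (3/5)*26 = 78/5 ≈ 15.600)
N(x) = 2 - x (N(x) = 2 + (x*(-2) + x) = 2 + (-2*x + x) = 2 - x)
m(Q, j) = 2 - Q
k = 507 (k = 9 - 3*(2 - 1*168) = 9 - 3*(2 - 168) = 9 - 3*(-166) = 9 + 498 = 507)
k - (-11977 - 9282) = 507 - (-11977 - 9282) = 507 - 1*(-21259) = 507 + 21259 = 21766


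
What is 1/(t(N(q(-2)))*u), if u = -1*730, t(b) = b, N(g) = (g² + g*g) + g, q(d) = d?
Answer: -1/4380 ≈ -0.00022831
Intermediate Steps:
N(g) = g + 2*g² (N(g) = (g² + g²) + g = 2*g² + g = g + 2*g²)
u = -730
1/(t(N(q(-2)))*u) = 1/(-2*(1 + 2*(-2))*(-730)) = 1/(-2*(1 - 4)*(-730)) = 1/(-2*(-3)*(-730)) = 1/(6*(-730)) = 1/(-4380) = -1/4380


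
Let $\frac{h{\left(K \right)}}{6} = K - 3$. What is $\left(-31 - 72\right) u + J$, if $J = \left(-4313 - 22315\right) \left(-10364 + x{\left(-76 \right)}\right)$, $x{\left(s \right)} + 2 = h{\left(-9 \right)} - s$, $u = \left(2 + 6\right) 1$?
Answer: $275918512$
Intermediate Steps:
$h{\left(K \right)} = -18 + 6 K$ ($h{\left(K \right)} = 6 \left(K - 3\right) = 6 \left(-3 + K\right) = -18 + 6 K$)
$u = 8$ ($u = 8 \cdot 1 = 8$)
$x{\left(s \right)} = -74 - s$ ($x{\left(s \right)} = -2 - \left(72 + s\right) = -74 - s$)
$J = 275919336$ ($J = \left(-4313 - 22315\right) \left(-10364 - -2\right) = - 26628 \left(-10364 + \left(-74 + 76\right)\right) = - 26628 \left(-10364 + 2\right) = \left(-26628\right) \left(-10362\right) = 275919336$)
$\left(-31 - 72\right) u + J = \left(-31 - 72\right) 8 + 275919336 = \left(-103\right) 8 + 275919336 = -824 + 275919336 = 275918512$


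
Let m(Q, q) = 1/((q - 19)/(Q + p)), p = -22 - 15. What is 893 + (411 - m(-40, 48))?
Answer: 37893/29 ≈ 1306.7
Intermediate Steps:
p = -37
m(Q, q) = (-37 + Q)/(-19 + q) (m(Q, q) = 1/((q - 19)/(Q - 37)) = 1/((-19 + q)/(-37 + Q)) = (-37 + Q)/(-19 + q))
893 + (411 - m(-40, 48)) = 893 + (411 - (-37 - 40)/(-19 + 48)) = 893 + (411 - (-77)/29) = 893 + (411 - 1*(-77/29)) = 893 + (411 + 77/29) = 893 + 11996/29 = 37893/29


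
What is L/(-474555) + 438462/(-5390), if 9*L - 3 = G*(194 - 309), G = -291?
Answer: -62428313407/767355435 ≈ -81.355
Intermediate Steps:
L = 11156/3 (L = 1/3 + (-291*(194 - 309))/9 = 1/3 + (-291*(-115))/9 = 1/3 + (1/9)*33465 = 1/3 + 11155/3 = 11156/3 ≈ 3718.7)
L/(-474555) + 438462/(-5390) = (11156/3)/(-474555) + 438462/(-5390) = (11156/3)*(-1/474555) + 438462*(-1/5390) = -11156/1423665 - 219231/2695 = -62428313407/767355435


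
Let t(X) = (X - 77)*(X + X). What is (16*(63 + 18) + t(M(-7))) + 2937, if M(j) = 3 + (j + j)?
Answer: 6169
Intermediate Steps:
M(j) = 3 + 2*j
t(X) = 2*X*(-77 + X) (t(X) = (-77 + X)*(2*X) = 2*X*(-77 + X))
(16*(63 + 18) + t(M(-7))) + 2937 = (16*(63 + 18) + 2*(3 + 2*(-7))*(-77 + (3 + 2*(-7)))) + 2937 = (16*81 + 2*(3 - 14)*(-77 + (3 - 14))) + 2937 = (1296 + 2*(-11)*(-77 - 11)) + 2937 = (1296 + 2*(-11)*(-88)) + 2937 = (1296 + 1936) + 2937 = 3232 + 2937 = 6169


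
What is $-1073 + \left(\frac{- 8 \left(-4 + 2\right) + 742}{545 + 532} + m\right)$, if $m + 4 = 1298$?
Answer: $\frac{238775}{1077} \approx 221.7$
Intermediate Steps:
$m = 1294$ ($m = -4 + 1298 = 1294$)
$-1073 + \left(\frac{- 8 \left(-4 + 2\right) + 742}{545 + 532} + m\right) = -1073 + \left(\frac{- 8 \left(-4 + 2\right) + 742}{545 + 532} + 1294\right) = -1073 + \left(\frac{\left(-8\right) \left(-2\right) + 742}{1077} + 1294\right) = -1073 + \left(\left(16 + 742\right) \frac{1}{1077} + 1294\right) = -1073 + \left(758 \cdot \frac{1}{1077} + 1294\right) = -1073 + \left(\frac{758}{1077} + 1294\right) = -1073 + \frac{1394396}{1077} = \frac{238775}{1077}$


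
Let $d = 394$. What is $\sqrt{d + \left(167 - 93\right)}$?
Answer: $6 \sqrt{13} \approx 21.633$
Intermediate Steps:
$\sqrt{d + \left(167 - 93\right)} = \sqrt{394 + \left(167 - 93\right)} = \sqrt{394 + 74} = \sqrt{468} = 6 \sqrt{13}$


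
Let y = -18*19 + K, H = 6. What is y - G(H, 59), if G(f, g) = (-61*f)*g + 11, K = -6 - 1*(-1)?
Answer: 21236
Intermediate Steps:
K = -5 (K = -6 + 1 = -5)
G(f, g) = 11 - 61*f*g (G(f, g) = -61*f*g + 11 = 11 - 61*f*g)
y = -347 (y = -18*19 - 5 = -342 - 5 = -347)
y - G(H, 59) = -347 - (11 - 61*6*59) = -347 - (11 - 21594) = -347 - 1*(-21583) = -347 + 21583 = 21236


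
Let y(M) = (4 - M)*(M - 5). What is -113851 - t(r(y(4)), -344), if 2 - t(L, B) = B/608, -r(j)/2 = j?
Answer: -8652871/76 ≈ -1.1385e+5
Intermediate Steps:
y(M) = (-5 + M)*(4 - M) (y(M) = (4 - M)*(-5 + M) = (-5 + M)*(4 - M))
r(j) = -2*j
t(L, B) = 2 - B/608
-113851 - t(r(y(4)), -344) = -113851 - (2 - 1/608*(-344)) = -113851 - (2 + 43/76) = -113851 - 1*195/76 = -113851 - 195/76 = -8652871/76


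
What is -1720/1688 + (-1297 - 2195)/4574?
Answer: -860111/482557 ≈ -1.7824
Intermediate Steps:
-1720/1688 + (-1297 - 2195)/4574 = -1720*1/1688 - 3492*1/4574 = -215/211 - 1746/2287 = -860111/482557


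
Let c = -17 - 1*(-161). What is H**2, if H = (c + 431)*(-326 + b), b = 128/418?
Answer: 1531959170062500/43681 ≈ 3.5072e+10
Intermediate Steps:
c = 144 (c = -17 + 161 = 144)
b = 64/209 (b = 128*(1/418) = 64/209 ≈ 0.30622)
H = -39140250/209 (H = (144 + 431)*(-326 + 64/209) = 575*(-68070/209) = -39140250/209 ≈ -1.8727e+5)
H**2 = (-39140250/209)**2 = 1531959170062500/43681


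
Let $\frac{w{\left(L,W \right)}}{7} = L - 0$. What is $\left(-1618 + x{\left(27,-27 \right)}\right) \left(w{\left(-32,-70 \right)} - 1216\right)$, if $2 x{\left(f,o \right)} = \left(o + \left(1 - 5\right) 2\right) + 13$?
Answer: $2345760$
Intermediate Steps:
$x{\left(f,o \right)} = \frac{5}{2} + \frac{o}{2}$ ($x{\left(f,o \right)} = \frac{\left(o + \left(1 - 5\right) 2\right) + 13}{2} = \frac{\left(o - 8\right) + 13}{2} = \frac{\left(-8 + o\right) + 13}{2} = \frac{5 + o}{2} = \frac{5}{2} + \frac{o}{2}$)
$w{\left(L,W \right)} = 7 L$ ($w{\left(L,W \right)} = 7 \left(L - 0\right) = 7 \left(L + 0\right) = 7 L$)
$\left(-1618 + x{\left(27,-27 \right)}\right) \left(w{\left(-32,-70 \right)} - 1216\right) = \left(-1618 + \left(\frac{5}{2} + \frac{1}{2} \left(-27\right)\right)\right) \left(7 \left(-32\right) - 1216\right) = \left(-1618 + \left(\frac{5}{2} - \frac{27}{2}\right)\right) \left(-224 - 1216\right) = \left(-1618 - 11\right) \left(-1440\right) = \left(-1629\right) \left(-1440\right) = 2345760$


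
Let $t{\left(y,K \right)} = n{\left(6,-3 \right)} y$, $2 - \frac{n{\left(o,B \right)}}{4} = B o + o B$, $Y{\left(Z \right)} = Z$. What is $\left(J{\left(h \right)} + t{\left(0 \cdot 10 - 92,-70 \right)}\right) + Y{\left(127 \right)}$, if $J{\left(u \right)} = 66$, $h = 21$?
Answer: $-13791$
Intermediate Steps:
$n{\left(o,B \right)} = 8 - 8 B o$ ($n{\left(o,B \right)} = 8 - 4 \left(B o + o B\right) = 8 - 4 \left(B o + B o\right) = 8 - 4 \cdot 2 B o = 8 - 8 B o$)
$t{\left(y,K \right)} = 152 y$ ($t{\left(y,K \right)} = \left(8 - \left(-24\right) 6\right) y = \left(8 + 144\right) y = 152 y$)
$\left(J{\left(h \right)} + t{\left(0 \cdot 10 - 92,-70 \right)}\right) + Y{\left(127 \right)} = \left(66 + 152 \left(0 \cdot 10 - 92\right)\right) + 127 = \left(66 + 152 \left(0 - 92\right)\right) + 127 = \left(66 + 152 \left(-92\right)\right) + 127 = \left(66 - 13984\right) + 127 = -13918 + 127 = -13791$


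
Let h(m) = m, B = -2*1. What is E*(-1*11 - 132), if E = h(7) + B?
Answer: -715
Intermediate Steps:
B = -2
E = 5 (E = 7 - 2 = 5)
E*(-1*11 - 132) = 5*(-1*11 - 132) = 5*(-11 - 132) = 5*(-143) = -715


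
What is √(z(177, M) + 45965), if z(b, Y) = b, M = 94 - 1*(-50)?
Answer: √46142 ≈ 214.81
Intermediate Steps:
M = 144 (M = 94 + 50 = 144)
√(z(177, M) + 45965) = √(177 + 45965) = √46142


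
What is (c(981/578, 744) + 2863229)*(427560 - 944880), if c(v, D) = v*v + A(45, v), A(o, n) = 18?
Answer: -123712677302186970/83521 ≈ -1.4812e+12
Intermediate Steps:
c(v, D) = 18 + v² (c(v, D) = v*v + 18 = v² + 18 = 18 + v²)
(c(981/578, 744) + 2863229)*(427560 - 944880) = ((18 + (981/578)²) + 2863229)*(427560 - 944880) = ((18 + (981*(1/578))²) + 2863229)*(-517320) = ((18 + (981/578)²) + 2863229)*(-517320) = ((18 + 962361/334084) + 2863229)*(-517320) = (6975873/334084 + 2863229)*(-517320) = (956565973109/334084)*(-517320) = -123712677302186970/83521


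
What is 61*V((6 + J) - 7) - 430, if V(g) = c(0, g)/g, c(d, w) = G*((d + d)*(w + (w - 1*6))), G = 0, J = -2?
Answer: -430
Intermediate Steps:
c(d, w) = 0 (c(d, w) = 0*((d + d)*(w + (w - 1*6))) = 0*((2*d)*(w + (w - 6))) = 0*((2*d)*(w + (-6 + w))) = 0*((2*d)*(-6 + 2*w)) = 0*(2*d*(-6 + 2*w)) = 0)
V(g) = 0 (V(g) = 0/g = 0)
61*V((6 + J) - 7) - 430 = 61*0 - 430 = 0 - 430 = -430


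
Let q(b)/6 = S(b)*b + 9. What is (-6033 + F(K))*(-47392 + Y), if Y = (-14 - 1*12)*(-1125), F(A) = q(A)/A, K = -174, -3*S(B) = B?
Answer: 2991144108/29 ≈ 1.0314e+8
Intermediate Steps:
S(B) = -B/3
q(b) = 54 - 2*b² (q(b) = 6*((-b/3)*b + 9) = 6*(-b²/3 + 9) = 6*(9 - b²/3) = 54 - 2*b²)
F(A) = (54 - 2*A²)/A
Y = 29250 (Y = (-14 - 12)*(-1125) = -26*(-1125) = 29250)
(-6033 + F(K))*(-47392 + Y) = (-6033 + (-2*(-174) + 54/(-174)))*(-47392 + 29250) = (-6033 + (348 + 54*(-1/174)))*(-18142) = (-6033 + (348 - 9/29))*(-18142) = (-6033 + 10083/29)*(-18142) = -164874/29*(-18142) = 2991144108/29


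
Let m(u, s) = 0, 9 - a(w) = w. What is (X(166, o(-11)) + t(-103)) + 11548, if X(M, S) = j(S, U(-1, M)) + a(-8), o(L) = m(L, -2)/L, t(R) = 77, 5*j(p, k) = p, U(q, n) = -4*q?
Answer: 11642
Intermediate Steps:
a(w) = 9 - w
j(p, k) = p/5
o(L) = 0 (o(L) = 0/L = 0)
X(M, S) = 17 + S/5 (X(M, S) = S/5 + (9 - 1*(-8)) = S/5 + (9 + 8) = S/5 + 17 = 17 + S/5)
(X(166, o(-11)) + t(-103)) + 11548 = ((17 + (⅕)*0) + 77) + 11548 = ((17 + 0) + 77) + 11548 = (17 + 77) + 11548 = 94 + 11548 = 11642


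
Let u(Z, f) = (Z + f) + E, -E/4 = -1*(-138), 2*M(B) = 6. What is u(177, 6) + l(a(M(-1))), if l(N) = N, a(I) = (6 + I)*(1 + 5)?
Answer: -315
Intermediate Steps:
M(B) = 3 (M(B) = (½)*6 = 3)
a(I) = 36 + 6*I (a(I) = (6 + I)*6 = 36 + 6*I)
E = -552 (E = -(-4)*(-138) = -4*138 = -552)
u(Z, f) = -552 + Z + f (u(Z, f) = (Z + f) - 552 = -552 + Z + f)
u(177, 6) + l(a(M(-1))) = (-552 + 177 + 6) + (36 + 6*3) = -369 + (36 + 18) = -369 + 54 = -315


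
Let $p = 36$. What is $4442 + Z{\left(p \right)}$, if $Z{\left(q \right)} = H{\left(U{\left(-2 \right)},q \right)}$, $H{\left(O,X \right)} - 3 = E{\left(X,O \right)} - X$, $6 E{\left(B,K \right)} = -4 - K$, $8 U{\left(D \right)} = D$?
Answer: $\frac{35267}{8} \approx 4408.4$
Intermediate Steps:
$U{\left(D \right)} = \frac{D}{8}$
$E{\left(B,K \right)} = - \frac{2}{3} - \frac{K}{6}$ ($E{\left(B,K \right)} = \frac{-4 - K}{6} = - \frac{2}{3} - \frac{K}{6}$)
$H{\left(O,X \right)} = \frac{7}{3} - X - \frac{O}{6}$ ($H{\left(O,X \right)} = 3 - \left(\frac{2}{3} + X + \frac{O}{6}\right) = \frac{7}{3} - X - \frac{O}{6}$)
$Z{\left(q \right)} = \frac{19}{8} - q$ ($Z{\left(q \right)} = \frac{7}{3} - q - \frac{\frac{1}{8} \left(-2\right)}{6} = \frac{7}{3} - q - - \frac{1}{24} = \frac{7}{3} - q + \frac{1}{24} = \frac{19}{8} - q$)
$4442 + Z{\left(p \right)} = 4442 + \left(\frac{19}{8} - 36\right) = 4442 - \frac{269}{8} = \frac{35267}{8}$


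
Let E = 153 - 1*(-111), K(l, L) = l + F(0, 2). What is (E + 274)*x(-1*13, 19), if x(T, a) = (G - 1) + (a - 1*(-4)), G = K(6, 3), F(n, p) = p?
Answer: 16140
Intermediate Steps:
K(l, L) = 2 + l (K(l, L) = l + 2 = 2 + l)
G = 8 (G = 2 + 6 = 8)
E = 264 (E = 153 + 111 = 264)
x(T, a) = 11 + a (x(T, a) = (8 - 1) + (a - 1*(-4)) = 7 + (a + 4) = 7 + (4 + a) = 11 + a)
(E + 274)*x(-1*13, 19) = (264 + 274)*(11 + 19) = 538*30 = 16140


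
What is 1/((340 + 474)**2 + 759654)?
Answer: 1/1422250 ≈ 7.0311e-7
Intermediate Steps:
1/((340 + 474)**2 + 759654) = 1/(814**2 + 759654) = 1/(662596 + 759654) = 1/1422250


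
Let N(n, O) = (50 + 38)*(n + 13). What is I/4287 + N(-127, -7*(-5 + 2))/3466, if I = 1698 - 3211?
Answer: -24125621/7429371 ≈ -3.2473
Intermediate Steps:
I = -1513
N(n, O) = 1144 + 88*n (N(n, O) = 88*(13 + n) = 1144 + 88*n)
I/4287 + N(-127, -7*(-5 + 2))/3466 = -1513/4287 + (1144 + 88*(-127))/3466 = -1513*1/4287 + (1144 - 11176)*(1/3466) = -1513/4287 - 10032*1/3466 = -1513/4287 - 5016/1733 = -24125621/7429371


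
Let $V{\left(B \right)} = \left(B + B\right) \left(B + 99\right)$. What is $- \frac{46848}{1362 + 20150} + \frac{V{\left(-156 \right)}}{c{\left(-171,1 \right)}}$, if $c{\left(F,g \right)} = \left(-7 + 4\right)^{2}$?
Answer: $\frac{5307608}{2689} \approx 1973.8$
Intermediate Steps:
$c{\left(F,g \right)} = 9$ ($c{\left(F,g \right)} = \left(-3\right)^{2} = 9$)
$V{\left(B \right)} = 2 B \left(99 + B\right)$
$- \frac{46848}{1362 + 20150} + \frac{V{\left(-156 \right)}}{c{\left(-171,1 \right)}} = - \frac{46848}{1362 + 20150} + \frac{2 \left(-156\right) \left(99 - 156\right)}{9} = - \frac{46848}{21512} + 2 \left(-156\right) \left(-57\right) \frac{1}{9} = \left(-46848\right) \frac{1}{21512} + 17784 \cdot \frac{1}{9} = - \frac{5856}{2689} + 1976 = \frac{5307608}{2689}$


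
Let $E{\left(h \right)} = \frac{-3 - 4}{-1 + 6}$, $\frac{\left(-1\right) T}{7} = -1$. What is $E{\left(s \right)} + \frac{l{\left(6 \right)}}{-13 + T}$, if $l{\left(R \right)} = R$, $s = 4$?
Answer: $- \frac{12}{5} \approx -2.4$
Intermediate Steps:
$T = 7$ ($T = \left(-7\right) \left(-1\right) = 7$)
$E{\left(h \right)} = - \frac{7}{5}$
$E{\left(s \right)} + \frac{l{\left(6 \right)}}{-13 + T} = - \frac{7}{5} + \frac{1}{-13 + 7} \cdot 6 = - \frac{7}{5} + \frac{1}{-6} \cdot 6 = - \frac{7}{5} - 1 = - \frac{12}{5}$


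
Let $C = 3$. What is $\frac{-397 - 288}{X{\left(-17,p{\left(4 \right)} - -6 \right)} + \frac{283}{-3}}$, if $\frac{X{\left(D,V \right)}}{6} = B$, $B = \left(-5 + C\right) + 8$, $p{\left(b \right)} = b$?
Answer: $\frac{411}{35} \approx 11.743$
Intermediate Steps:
$B = 6$ ($B = \left(-5 + 3\right) + 8 = -2 + 8 = 6$)
$X{\left(D,V \right)} = 36$ ($X{\left(D,V \right)} = 6 \cdot 6 = 36$)
$\frac{-397 - 288}{X{\left(-17,p{\left(4 \right)} - -6 \right)} + \frac{283}{-3}} = \frac{-397 - 288}{36 + \frac{283}{-3}} = - \frac{685}{36 + 283 \left(- \frac{1}{3}\right)} = - \frac{685}{36 - \frac{283}{3}} = - \frac{685}{- \frac{175}{3}} = \left(-685\right) \left(- \frac{3}{175}\right) = \frac{411}{35}$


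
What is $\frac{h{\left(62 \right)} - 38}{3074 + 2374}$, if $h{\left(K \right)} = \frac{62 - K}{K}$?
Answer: $- \frac{19}{2724} \approx -0.006975$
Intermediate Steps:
$h{\left(K \right)} = \frac{62 - K}{K}$
$\frac{h{\left(62 \right)} - 38}{3074 + 2374} = \frac{\frac{62 - 62}{62} - 38}{3074 + 2374} = \frac{\frac{62 - 62}{62} - 38}{5448} = \left(\frac{1}{62} \cdot 0 + \left(-310 + 272\right)\right) \frac{1}{5448} = \left(0 - 38\right) \frac{1}{5448} = \left(-38\right) \frac{1}{5448} = - \frac{19}{2724}$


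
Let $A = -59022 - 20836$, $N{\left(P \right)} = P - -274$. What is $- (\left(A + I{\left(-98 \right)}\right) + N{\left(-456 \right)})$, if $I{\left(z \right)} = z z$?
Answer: $70436$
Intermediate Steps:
$N{\left(P \right)} = 274 + P$ ($N{\left(P \right)} = P + 274 = 274 + P$)
$I{\left(z \right)} = z^{2}$
$A = -79858$
$- (\left(A + I{\left(-98 \right)}\right) + N{\left(-456 \right)}) = - (\left(-79858 + \left(-98\right)^{2}\right) + \left(274 - 456\right)) = - (\left(-79858 + 9604\right) - 182) = - (-70254 - 182) = \left(-1\right) \left(-70436\right) = 70436$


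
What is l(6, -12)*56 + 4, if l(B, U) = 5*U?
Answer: -3356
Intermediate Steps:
l(6, -12)*56 + 4 = (5*(-12))*56 + 4 = -60*56 + 4 = -3360 + 4 = -3356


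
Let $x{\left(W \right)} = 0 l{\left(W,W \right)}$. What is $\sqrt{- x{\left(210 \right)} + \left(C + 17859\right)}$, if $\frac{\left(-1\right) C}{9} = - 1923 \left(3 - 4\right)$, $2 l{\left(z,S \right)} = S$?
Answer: $2 \sqrt{138} \approx 23.495$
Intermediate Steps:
$l{\left(z,S \right)} = \frac{S}{2}$
$C = -17307$ ($C = - 9 \left(- 1923 \left(3 - 4\right)\right) = - 9 \left(\left(-1923\right) \left(-1\right)\right) = \left(-9\right) 1923 = -17307$)
$x{\left(W \right)} = 0$ ($x{\left(W \right)} = 0 \frac{W}{2} = 0$)
$\sqrt{- x{\left(210 \right)} + \left(C + 17859\right)} = \sqrt{\left(-1\right) 0 + \left(-17307 + 17859\right)} = \sqrt{0 + 552} = \sqrt{552} = 2 \sqrt{138}$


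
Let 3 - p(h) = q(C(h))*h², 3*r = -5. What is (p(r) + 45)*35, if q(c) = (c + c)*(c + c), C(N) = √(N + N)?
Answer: 80360/27 ≈ 2976.3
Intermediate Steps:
C(N) = √2*√N (C(N) = √(2*N) = √2*√N)
q(c) = 4*c² (q(c) = (2*c)*(2*c) = 4*c²)
r = -5/3 (r = (⅓)*(-5) = -5/3 ≈ -1.6667)
p(h) = 3 - 8*h³ (p(h) = 3 - 4*(√2*√h)²*h² = 3 - 4*(2*h)*h² = 3 - 8*h*h² = 3 - 8*h³)
(p(r) + 45)*35 = ((3 - 8*(-5/3)³) + 45)*35 = ((3 - 8*(-125/27)) + 45)*35 = ((3 + 1000/27) + 45)*35 = (1081/27 + 45)*35 = (2296/27)*35 = 80360/27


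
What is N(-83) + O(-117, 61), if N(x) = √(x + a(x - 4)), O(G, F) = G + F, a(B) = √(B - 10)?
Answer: -56 + √(-83 + I*√97) ≈ -55.46 + 9.1264*I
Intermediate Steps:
a(B) = √(-10 + B)
O(G, F) = F + G
N(x) = √(x + √(-14 + x)) (N(x) = √(x + √(-10 + (x - 4))) = √(x + √(-10 + (-4 + x))) = √(x + √(-14 + x)))
N(-83) + O(-117, 61) = √(-83 + √(-14 - 83)) + (61 - 117) = √(-83 + √(-97)) - 56 = √(-83 + I*√97) - 56 = -56 + √(-83 + I*√97)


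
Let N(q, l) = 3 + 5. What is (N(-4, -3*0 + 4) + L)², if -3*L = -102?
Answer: 1764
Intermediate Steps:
L = 34 (L = -⅓*(-102) = 34)
N(q, l) = 8
(N(-4, -3*0 + 4) + L)² = (8 + 34)² = 42² = 1764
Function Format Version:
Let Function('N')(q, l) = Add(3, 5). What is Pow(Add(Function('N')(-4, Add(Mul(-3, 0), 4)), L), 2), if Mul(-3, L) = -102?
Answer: 1764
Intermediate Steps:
L = 34 (L = Mul(Rational(-1, 3), -102) = 34)
Function('N')(q, l) = 8
Pow(Add(Function('N')(-4, Add(Mul(-3, 0), 4)), L), 2) = Pow(Add(8, 34), 2) = Pow(42, 2) = 1764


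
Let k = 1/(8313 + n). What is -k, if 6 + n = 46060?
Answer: -1/54367 ≈ -1.8394e-5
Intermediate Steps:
n = 46054 (n = -6 + 46060 = 46054)
k = 1/54367 (k = 1/(8313 + 46054) = 1/54367 ≈ 1.8394e-5)
-k = -1*1/54367 = -1/54367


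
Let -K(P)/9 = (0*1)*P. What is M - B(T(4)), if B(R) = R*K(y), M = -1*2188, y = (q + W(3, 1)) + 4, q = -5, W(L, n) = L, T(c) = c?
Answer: -2188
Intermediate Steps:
y = 2 (y = (-5 + 3) + 4 = -2 + 4 = 2)
M = -2188
K(P) = 0 (K(P) = -9*0*1*P = -0*P = -9*0 = 0)
B(R) = 0 (B(R) = R*0 = 0)
M - B(T(4)) = -2188 - 1*0 = -2188 + 0 = -2188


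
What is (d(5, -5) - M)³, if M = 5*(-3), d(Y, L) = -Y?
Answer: 1000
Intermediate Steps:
M = -15
(d(5, -5) - M)³ = (-1*5 - 1*(-15))³ = (-5 + 15)³ = 10³ = 1000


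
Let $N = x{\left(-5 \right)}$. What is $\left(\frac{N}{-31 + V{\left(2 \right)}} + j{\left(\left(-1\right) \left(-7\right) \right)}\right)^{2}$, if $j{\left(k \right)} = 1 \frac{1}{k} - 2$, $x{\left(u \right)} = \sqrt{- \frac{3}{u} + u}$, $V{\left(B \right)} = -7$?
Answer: $\frac{609551}{176890} + \frac{13 i \sqrt{110}}{665} \approx 3.4459 + 0.20503 i$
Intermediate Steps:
$x{\left(u \right)} = \sqrt{u - \frac{3}{u}}$
$N = \frac{i \sqrt{110}}{5}$ ($N = \sqrt{-5 - \frac{3}{-5}} = \sqrt{-5 - - \frac{3}{5}} = \sqrt{-5 + \frac{3}{5}} = \sqrt{- \frac{22}{5}} = \frac{i \sqrt{110}}{5} \approx 2.0976 i$)
$j{\left(k \right)} = -2 + \frac{1}{k}$ ($j{\left(k \right)} = \frac{1}{k} - 2 = -2 + \frac{1}{k}$)
$\left(\frac{N}{-31 + V{\left(2 \right)}} + j{\left(\left(-1\right) \left(-7\right) \right)}\right)^{2} = \left(\frac{\frac{1}{5} i \sqrt{110}}{-31 - 7} - \left(2 - \frac{1}{\left(-1\right) \left(-7\right)}\right)\right)^{2} = \left(\frac{\frac{1}{5} i \sqrt{110}}{-38} - \left(2 - \frac{1}{7}\right)\right)^{2} = \left(\frac{i \sqrt{110}}{5} \left(- \frac{1}{38}\right) + \left(-2 + \frac{1}{7}\right)\right)^{2} = \left(- \frac{i \sqrt{110}}{190} - \frac{13}{7}\right)^{2} = \left(- \frac{13}{7} - \frac{i \sqrt{110}}{190}\right)^{2}$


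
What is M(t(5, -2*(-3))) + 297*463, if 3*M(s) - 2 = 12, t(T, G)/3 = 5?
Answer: 412547/3 ≈ 1.3752e+5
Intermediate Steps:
t(T, G) = 15 (t(T, G) = 3*5 = 15)
M(s) = 14/3 (M(s) = ⅔ + (⅓)*12 = ⅔ + 4 = 14/3)
M(t(5, -2*(-3))) + 297*463 = 14/3 + 297*463 = 14/3 + 137511 = 412547/3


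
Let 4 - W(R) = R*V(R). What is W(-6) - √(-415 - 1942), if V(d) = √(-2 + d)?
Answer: 4 - I*√2357 + 12*I*√2 ≈ 4.0 - 31.578*I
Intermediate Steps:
W(R) = 4 - R*√(-2 + R)
W(-6) - √(-415 - 1942) = (4 - 1*(-6)*√(-2 - 6)) - √(-415 - 1942) = (4 - 1*(-6)*√(-8)) - √(-2357) = (4 - 1*(-6)*2*I*√2) - I*√2357 = (4 + 12*I*√2) - I*√2357 = 4 - I*√2357 + 12*I*√2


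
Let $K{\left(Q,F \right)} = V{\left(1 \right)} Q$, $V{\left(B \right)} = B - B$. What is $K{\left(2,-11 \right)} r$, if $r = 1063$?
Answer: $0$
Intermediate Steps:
$V{\left(B \right)} = 0$
$K{\left(Q,F \right)} = 0$ ($K{\left(Q,F \right)} = 0 Q = 0$)
$K{\left(2,-11 \right)} r = 0 \cdot 1063 = 0$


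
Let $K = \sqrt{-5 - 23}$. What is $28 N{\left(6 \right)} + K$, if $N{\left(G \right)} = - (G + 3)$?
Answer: $-252 + 2 i \sqrt{7} \approx -252.0 + 5.2915 i$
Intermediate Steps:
$N{\left(G \right)} = -3 - G$ ($N{\left(G \right)} = - (3 + G) = -3 - G$)
$K = 2 i \sqrt{7}$ ($K = \sqrt{-28} = 2 i \sqrt{7} \approx 5.2915 i$)
$28 N{\left(6 \right)} + K = 28 \left(-3 - 6\right) + 2 i \sqrt{7} = 28 \left(-9\right) + 2 i \sqrt{7} = -252 + 2 i \sqrt{7}$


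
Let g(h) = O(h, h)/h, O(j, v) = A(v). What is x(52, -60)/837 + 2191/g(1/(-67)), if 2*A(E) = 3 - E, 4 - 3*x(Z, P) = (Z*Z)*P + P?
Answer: 10891103/253611 ≈ 42.944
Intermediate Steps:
x(Z, P) = 4/3 - P/3 - P*Z²/3 (x(Z, P) = 4/3 - ((Z*Z)*P + P)/3 = 4/3 - (Z²*P + P)/3 = 4/3 - (P*Z² + P)/3 = 4/3 - (P + P*Z²)/3 = 4/3 + (-P/3 - P*Z²/3) = 4/3 - P/3 - P*Z²/3)
A(E) = 3/2 - E/2 (A(E) = (3 - E)/2 = 3/2 - E/2)
O(j, v) = 3/2 - v/2
g(h) = (3/2 - h/2)/h
x(52, -60)/837 + 2191/g(1/(-67)) = (4/3 - ⅓*(-60) - ⅓*(-60)*52²)/837 + 2191/(((3 - 1/(-67))/(2*(1/(-67))))) = (4/3 + 20 - ⅓*(-60)*2704)*(1/837) + 2191/(((3 - 1*(-1/67))/(2*(-1/67)))) = (4/3 + 20 + 54080)*(1/837) + 2191/(((½)*(-67)*(3 + 1/67))) = (162304/3)*(1/837) + 2191/(((½)*(-67)*(202/67))) = 162304/2511 + 2191/(-101) = 162304/2511 + 2191*(-1/101) = 162304/2511 - 2191/101 = 10891103/253611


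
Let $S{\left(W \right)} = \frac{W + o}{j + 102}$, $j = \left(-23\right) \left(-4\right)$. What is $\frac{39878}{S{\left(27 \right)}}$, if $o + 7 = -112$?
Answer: $- \frac{1934083}{23} \approx -84091.0$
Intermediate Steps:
$j = 92$
$o = -119$ ($o = -7 - 112 = -119$)
$S{\left(W \right)} = - \frac{119}{194} + \frac{W}{194}$ ($S{\left(W \right)} = \frac{W - 119}{92 + 102} = \frac{-119 + W}{194} = \left(-119 + W\right) \frac{1}{194} = - \frac{119}{194} + \frac{W}{194}$)
$\frac{39878}{S{\left(27 \right)}} = \frac{39878}{- \frac{119}{194} + \frac{1}{194} \cdot 27} = \frac{39878}{- \frac{119}{194} + \frac{27}{194}} = \frac{39878}{- \frac{46}{97}} = 39878 \left(- \frac{97}{46}\right) = - \frac{1934083}{23}$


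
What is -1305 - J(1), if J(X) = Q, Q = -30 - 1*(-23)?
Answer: -1298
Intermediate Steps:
Q = -7 (Q = -30 + 23 = -7)
J(X) = -7
-1305 - J(1) = -1305 - 1*(-7) = -1305 + 7 = -1298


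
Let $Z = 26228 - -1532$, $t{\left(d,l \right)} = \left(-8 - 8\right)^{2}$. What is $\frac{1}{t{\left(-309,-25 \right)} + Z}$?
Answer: $\frac{1}{28016} \approx 3.5694 \cdot 10^{-5}$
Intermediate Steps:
$t{\left(d,l \right)} = 256$ ($t{\left(d,l \right)} = \left(-16\right)^{2} = 256$)
$Z = 27760$ ($Z = 26228 + 1532 = 27760$)
$\frac{1}{t{\left(-309,-25 \right)} + Z} = \frac{1}{256 + 27760} = \frac{1}{28016}$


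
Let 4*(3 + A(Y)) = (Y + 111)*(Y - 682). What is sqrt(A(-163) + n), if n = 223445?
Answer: sqrt(234427) ≈ 484.18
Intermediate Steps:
A(Y) = -3 + (-682 + Y)*(111 + Y)/4 (A(Y) = -3 + ((Y + 111)*(Y - 682))/4 = -3 + ((111 + Y)*(-682 + Y))/4 = -3 + ((-682 + Y)*(111 + Y))/4 = -3 + (-682 + Y)*(111 + Y)/4)
sqrt(A(-163) + n) = sqrt((-37857/2 - 571/4*(-163) + (1/4)*(-163)**2) + 223445) = sqrt((-37857/2 + 93073/4 + (1/4)*26569) + 223445) = sqrt((-37857/2 + 93073/4 + 26569/4) + 223445) = sqrt(10982 + 223445) = sqrt(234427)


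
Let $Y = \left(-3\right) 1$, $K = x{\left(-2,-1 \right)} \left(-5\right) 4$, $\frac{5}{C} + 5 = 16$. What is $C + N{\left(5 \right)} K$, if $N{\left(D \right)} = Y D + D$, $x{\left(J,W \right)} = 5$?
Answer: $\frac{11005}{11} \approx 1000.5$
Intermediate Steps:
$C = \frac{5}{11}$ ($C = \frac{5}{-5 + 16} = \frac{5}{11} \approx 0.45455$)
$K = -100$ ($K = 5 \left(-5\right) 4 = \left(-25\right) 4 = -100$)
$Y = -3$
$N{\left(D \right)} = - 2 D$ ($N{\left(D \right)} = - 3 D + D = - 2 D$)
$C + N{\left(5 \right)} K = \frac{5}{11} + \left(-2\right) 5 \left(-100\right) = \frac{5}{11} - -1000 = \frac{5}{11} + 1000 = \frac{11005}{11}$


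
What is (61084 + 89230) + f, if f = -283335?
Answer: -133021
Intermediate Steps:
(61084 + 89230) + f = (61084 + 89230) - 283335 = 150314 - 283335 = -133021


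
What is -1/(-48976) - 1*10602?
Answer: -519243551/48976 ≈ -10602.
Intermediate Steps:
-1/(-48976) - 1*10602 = -1*(-1/48976) - 10602 = 1/48976 - 10602 = -519243551/48976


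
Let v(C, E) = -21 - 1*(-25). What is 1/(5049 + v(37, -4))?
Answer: 1/5053 ≈ 0.00019790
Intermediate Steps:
v(C, E) = 4 (v(C, E) = -21 + 25 = 4)
1/(5049 + v(37, -4)) = 1/(5049 + 4) = 1/5053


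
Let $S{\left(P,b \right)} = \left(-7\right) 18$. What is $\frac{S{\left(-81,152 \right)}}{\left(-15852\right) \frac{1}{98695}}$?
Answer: $\frac{2072595}{2642} \approx 784.48$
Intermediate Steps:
$S{\left(P,b \right)} = -126$
$\frac{S{\left(-81,152 \right)}}{\left(-15852\right) \frac{1}{98695}} = - \frac{126}{\left(-15852\right) \frac{1}{98695}} = - \frac{126}{- \frac{15852}{98695}} = \left(-126\right) \left(- \frac{98695}{15852}\right) = \frac{2072595}{2642}$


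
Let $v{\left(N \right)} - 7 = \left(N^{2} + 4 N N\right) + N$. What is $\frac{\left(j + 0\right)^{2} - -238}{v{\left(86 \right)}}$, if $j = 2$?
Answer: $\frac{242}{37073} \approx 0.0065277$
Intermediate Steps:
$v{\left(N \right)} = 7 + N + 5 N^{2}$ ($v{\left(N \right)} = 7 + \left(\left(N^{2} + 4 N N\right) + N\right) = 7 + \left(\left(N^{2} + 4 N^{2}\right) + N\right) = 7 + \left(5 N^{2} + N\right) = 7 + \left(N + 5 N^{2}\right) = 7 + N + 5 N^{2}$)
$\frac{\left(j + 0\right)^{2} - -238}{v{\left(86 \right)}} = \frac{\left(2 + 0\right)^{2} - -238}{7 + 86 + 5 \cdot 86^{2}} = \frac{2^{2} + 238}{7 + 86 + 5 \cdot 7396} = \frac{4 + 238}{7 + 86 + 36980} = \frac{242}{37073}$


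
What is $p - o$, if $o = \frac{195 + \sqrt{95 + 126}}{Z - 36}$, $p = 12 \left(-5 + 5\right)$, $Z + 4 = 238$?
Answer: $- \frac{65}{66} - \frac{\sqrt{221}}{198} \approx -1.0599$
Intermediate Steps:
$Z = 234$ ($Z = -4 + 238 = 234$)
$p = 0$ ($p = 12 \cdot 0 = 0$)
$o = \frac{65}{66} + \frac{\sqrt{221}}{198}$ ($o = \frac{195 + \sqrt{95 + 126}}{234 - 36} = \frac{195 + \sqrt{221}}{198} = \left(195 + \sqrt{221}\right) \frac{1}{198} = \frac{65}{66} + \frac{\sqrt{221}}{198} \approx 1.0599$)
$p - o = 0 - \left(\frac{65}{66} + \frac{\sqrt{221}}{198}\right) = - \frac{65}{66} - \frac{\sqrt{221}}{198}$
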